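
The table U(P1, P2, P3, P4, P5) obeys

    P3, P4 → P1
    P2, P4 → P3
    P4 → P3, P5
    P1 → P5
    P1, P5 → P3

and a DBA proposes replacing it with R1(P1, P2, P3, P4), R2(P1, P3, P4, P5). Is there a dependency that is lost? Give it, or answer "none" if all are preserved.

P3, P4 → P1 lies within R1.
P2, P4 → P3 lies within R1.
P4 → P3, P5 lies within R2.
P1 → P5 lies within R2.
P1, P5 → P3 lies within R2.
Every dependency is enforceable on the fragments, so the decomposition is dependency-preserving.

none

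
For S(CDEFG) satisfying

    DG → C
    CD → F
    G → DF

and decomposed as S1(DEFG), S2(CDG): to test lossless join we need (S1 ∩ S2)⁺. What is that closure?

CDFG

S1 ∩ S2 = {DG}.
DG → C applies, adding C
CD → F applies, adding F
Closure: {CDFG}.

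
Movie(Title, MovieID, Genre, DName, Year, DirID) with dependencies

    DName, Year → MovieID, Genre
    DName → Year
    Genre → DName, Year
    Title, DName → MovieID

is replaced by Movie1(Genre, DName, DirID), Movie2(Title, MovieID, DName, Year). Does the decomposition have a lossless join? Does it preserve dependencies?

lossy but dependency-preserving

Lossless test: (DName)⁺ = {MovieID, Genre, DName, Year}, which is a superkey of neither fragment — lossy.
Dependency preservation: DName, Year → MovieID, Genre; Genre → DName, Year are not contained in any single fragment, but the restricted closure of each left-hand side across the fragments still reaches the right-hand side; the remaining FDs each lie inside some fragment. All dependencies are preserved.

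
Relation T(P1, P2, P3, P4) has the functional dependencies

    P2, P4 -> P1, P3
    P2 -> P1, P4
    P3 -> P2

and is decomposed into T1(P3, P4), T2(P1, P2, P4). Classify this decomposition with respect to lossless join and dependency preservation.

lossy and not dependency-preserving

Lossless test: (P4)⁺ = {P4}, which is a superkey of neither fragment — lossy.
Dependency preservation: the restricted closure of {P2, P4} across the fragments never reaches {P1, P3}, so P2, P4 → P1, P3 cannot be enforced without a join — not preserved.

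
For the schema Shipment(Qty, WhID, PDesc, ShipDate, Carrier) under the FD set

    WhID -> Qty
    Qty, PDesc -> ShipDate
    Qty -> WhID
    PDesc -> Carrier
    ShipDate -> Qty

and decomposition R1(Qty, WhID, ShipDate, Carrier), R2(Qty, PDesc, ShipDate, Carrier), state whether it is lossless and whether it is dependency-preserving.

Lossless test: (Qty, ShipDate, Carrier)⁺ = {Qty, WhID, ShipDate, Carrier}, which contains all of one fragment — lossless.
Dependency preservation: every FD's attributes lie within a single fragment, so each can be enforced locally — preserved.

lossless and dependency-preserving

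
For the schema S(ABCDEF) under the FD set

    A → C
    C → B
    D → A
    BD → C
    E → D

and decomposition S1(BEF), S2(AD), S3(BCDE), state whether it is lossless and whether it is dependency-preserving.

Lossless test (chase): Rows 2 and 3 agree on D; apply D→A and equate their A entries. Rows 1 and 3 agree on E; apply E→D and equate their D entries. Rows 2 and 3 agree on A; apply A→C and equate their C entries. Rows 2 and 3 agree on C; apply C→B and equate their B entries. Rows 1 and 2 agree on D; apply D→A and equate their A entries. Rows 1 and 2 agree on BD; apply BD→C and equate their C entries. Row 1 is now all distinguished symbols — the join is lossless.
Dependency preservation: the restricted closure of {A} across the fragments never reaches {C}, so A → C cannot be enforced without a join — not preserved.

lossless but not dependency-preserving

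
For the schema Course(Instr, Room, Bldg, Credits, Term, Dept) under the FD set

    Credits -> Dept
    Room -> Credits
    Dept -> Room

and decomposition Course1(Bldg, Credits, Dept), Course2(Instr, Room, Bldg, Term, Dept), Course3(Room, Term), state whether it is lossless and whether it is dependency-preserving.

Lossless test (chase): Rows 2 and 3 agree on Room; apply Room→Credits and equate their Credits entries. Rows 1 and 2 agree on Dept; apply Dept→Room and equate their Room entries. Rows 2 and 3 agree on Credits; apply Credits→Dept and equate their Dept entries. Rows 1 and 2 agree on Room; apply Room→Credits and equate their Credits entries. Row 2 is now all distinguished symbols — the join is lossless.
Dependency preservation: Room → Credits is not contained in any single fragment, but the restricted closure of its left-hand side across the fragments still reaches the right-hand side; the remaining FDs each lie inside some fragment. All dependencies are preserved.

lossless and dependency-preserving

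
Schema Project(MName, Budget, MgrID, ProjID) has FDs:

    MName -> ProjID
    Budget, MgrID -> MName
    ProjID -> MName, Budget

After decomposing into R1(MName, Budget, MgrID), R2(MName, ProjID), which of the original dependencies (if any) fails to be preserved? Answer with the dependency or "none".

none

MName → ProjID lies within R2.
Budget, MgrID → MName lies within R1.
ProjID → MName, Budget: restricted closure across fragments reaches MName, Budget.
Every dependency is enforceable on the fragments, so the decomposition is dependency-preserving.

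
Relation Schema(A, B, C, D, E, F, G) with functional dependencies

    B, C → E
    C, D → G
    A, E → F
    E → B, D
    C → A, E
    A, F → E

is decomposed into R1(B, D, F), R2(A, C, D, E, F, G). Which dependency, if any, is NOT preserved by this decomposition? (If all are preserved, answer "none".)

Check E → B, D: no single fragment contains all of {B, D, E}, and the restricted closure of {E} across the fragments never reaches {B, D}.
B, C → E is preserved.
C, D → G is preserved.
A, E → F is preserved.
C → A, E is preserved.
A, F → E is preserved.

E → B, D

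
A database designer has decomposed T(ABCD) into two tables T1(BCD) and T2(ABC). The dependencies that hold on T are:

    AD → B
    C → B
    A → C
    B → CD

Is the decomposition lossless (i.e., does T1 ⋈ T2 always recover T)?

Yes

Common attributes: T1 ∩ T2 = {BC}.
Closure of {BC}: B → CD applies, adding D. So (BC)⁺ = {BCD}.
This closure contains every attribute of T1, so T1 ∩ T2 → T1. The join is lossless.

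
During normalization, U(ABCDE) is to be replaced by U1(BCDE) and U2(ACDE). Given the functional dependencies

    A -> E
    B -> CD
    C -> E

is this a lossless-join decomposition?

No

Common attributes: U1 ∩ U2 = {CDE}.
No dependency enlarges {CDE}, so (CDE)⁺ = {CDE}.
The closure contains neither all of U1 = {BCDE} nor all of U2 = {ACDE}, so the common attributes are not a superkey of either fragment. The join is lossy.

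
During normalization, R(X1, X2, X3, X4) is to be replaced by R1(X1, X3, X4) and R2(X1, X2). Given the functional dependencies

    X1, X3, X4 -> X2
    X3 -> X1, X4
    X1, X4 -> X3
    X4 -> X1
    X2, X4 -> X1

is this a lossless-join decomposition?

No

Common attributes: R1 ∩ R2 = {X1}.
No dependency enlarges {X1}, so (X1)⁺ = {X1}.
The closure contains neither all of R1 = {X1, X3, X4} nor all of R2 = {X1, X2}, so the common attributes are not a superkey of either fragment. The join is lossy.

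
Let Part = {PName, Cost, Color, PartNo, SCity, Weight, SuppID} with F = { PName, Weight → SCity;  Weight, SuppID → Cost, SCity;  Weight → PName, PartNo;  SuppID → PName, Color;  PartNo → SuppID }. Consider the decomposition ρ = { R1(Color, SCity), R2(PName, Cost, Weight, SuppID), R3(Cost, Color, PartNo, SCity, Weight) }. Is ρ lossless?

Chase test. Columns are PName, Cost, Color, PartNo, SCity, Weight, SuppID; row i has aⱼ where attribute j ∈ Ri, else bᵢⱼ.
Initial tableau (one row per fragment):
  row 1: b11 b12 a3 b14 a5 b16 b17
  row 2: a1 a2 b23 b24 b25 a6 a7
  row 3: b31 a2 a3 a4 a5 a6 b37
Rows 2 and 3 agree on Weight; apply Weight→PName, PartNo and equate their PName, PartNo entries.
Rows 2 and 3 agree on PartNo; apply PartNo→SuppID and equate their SuppID entries.
Rows 2 and 3 agree on PName, Weight; apply PName, Weight→SCity and equate their SCity entries.
Rows 2 and 3 agree on SuppID; apply SuppID→PName, Color and equate their PName, Color entries.
Row 2 is now all distinguished symbols — the join is lossless.

Yes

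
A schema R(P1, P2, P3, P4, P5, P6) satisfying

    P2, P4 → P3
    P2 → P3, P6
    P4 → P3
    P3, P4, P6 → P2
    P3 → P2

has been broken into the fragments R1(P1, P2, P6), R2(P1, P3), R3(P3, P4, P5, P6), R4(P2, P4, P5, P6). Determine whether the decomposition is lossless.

No

Chase test. Columns are P1, P2, P3, P4, P5, P6; row i has aⱼ where attribute j ∈ Ri, else bᵢⱼ.
Initial tableau (one row per fragment):
  row 1: a1 a2 b13 b14 b15 a6
  row 2: a1 b22 a3 b24 b25 b26
  row 3: b31 b32 a3 a4 a5 a6
  row 4: b41 a2 b43 a4 a5 a6
Rows 1 and 4 agree on P2; apply P2→P3, P6 and equate their P3, P6 entries.
Rows 3 and 4 agree on P4; apply P4→P3 and equate their P3 entries.
Rows 3 and 4 agree on P3, P4, P6; apply P3, P4, P6→P2 and equate their P2 entries.
Rows 1 and 2 agree on P3; apply P3→P2 and equate their P2 entries.
Rows 1 and 2 agree on P2; apply P2→P3, P6 and equate their P3, P6 entries.
No row becomes fully distinguished — the join is lossy.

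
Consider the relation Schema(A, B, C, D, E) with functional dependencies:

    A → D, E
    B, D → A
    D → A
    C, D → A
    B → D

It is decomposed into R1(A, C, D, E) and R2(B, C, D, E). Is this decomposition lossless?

Yes

Common attributes: R1 ∩ R2 = {C, D, E}.
Closure of {C, D, E}: D → A applies, adding A. So (C, D, E)⁺ = {A, C, D, E}.
This closure contains every attribute of R1, so R1 ∩ R2 → R1. The join is lossless.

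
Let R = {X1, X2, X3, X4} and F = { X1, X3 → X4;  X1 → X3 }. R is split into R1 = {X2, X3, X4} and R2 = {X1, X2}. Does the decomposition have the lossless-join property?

No

Common attributes: R1 ∩ R2 = {X2}.
No dependency enlarges {X2}, so (X2)⁺ = {X2}.
The closure contains neither all of R1 = {X2, X3, X4} nor all of R2 = {X1, X2}, so the common attributes are not a superkey of either fragment. The join is lossy.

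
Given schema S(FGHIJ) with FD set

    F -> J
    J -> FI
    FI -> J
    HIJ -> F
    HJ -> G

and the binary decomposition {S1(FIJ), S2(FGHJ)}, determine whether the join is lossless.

Yes

Common attributes: S1 ∩ S2 = {FJ}.
Closure of {FJ}: J → FI applies, adding I. So (FJ)⁺ = {FIJ}.
This closure contains every attribute of S1, so S1 ∩ S2 → S1. The join is lossless.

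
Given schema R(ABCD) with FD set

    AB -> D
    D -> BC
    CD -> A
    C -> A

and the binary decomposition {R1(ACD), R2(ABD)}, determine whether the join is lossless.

Yes

Common attributes: R1 ∩ R2 = {AD}.
Closure of {AD}: D → BC applies, adding BC. So (AD)⁺ = {ABCD}.
This closure contains every attribute of R1, so R1 ∩ R2 → R1. The join is lossless.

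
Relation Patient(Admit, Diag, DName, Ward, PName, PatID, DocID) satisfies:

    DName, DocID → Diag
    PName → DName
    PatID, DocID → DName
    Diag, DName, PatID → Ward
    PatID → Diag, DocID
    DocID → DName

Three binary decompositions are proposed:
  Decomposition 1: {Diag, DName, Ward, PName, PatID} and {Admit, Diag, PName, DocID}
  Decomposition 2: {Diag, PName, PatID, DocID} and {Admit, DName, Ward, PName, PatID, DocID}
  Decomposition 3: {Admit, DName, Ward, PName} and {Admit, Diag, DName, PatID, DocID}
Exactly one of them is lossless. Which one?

Decomposition 1: common = {Diag, PName}, closure = {Diag, DName, PName} → lossy.
Decomposition 2: common = {PName, PatID, DocID}, closure = {Diag, DName, Ward, PName, PatID, DocID} → lossless.
Decomposition 3: common = {Admit, DName}, closure = {Admit, DName} → lossy.

Decomposition 2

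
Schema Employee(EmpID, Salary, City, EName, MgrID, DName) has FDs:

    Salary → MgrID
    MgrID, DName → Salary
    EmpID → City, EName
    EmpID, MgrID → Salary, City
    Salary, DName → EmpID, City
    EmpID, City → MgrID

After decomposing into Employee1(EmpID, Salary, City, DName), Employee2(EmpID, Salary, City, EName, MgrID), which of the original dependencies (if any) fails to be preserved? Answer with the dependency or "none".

MgrID, DName → Salary

Check MgrID, DName → Salary: no single fragment contains all of {Salary, MgrID, DName}, and the restricted closure of {MgrID, DName} across the fragments never reaches {Salary}.
Salary → MgrID is preserved.
EmpID → City, EName is preserved.
EmpID, MgrID → Salary, City is preserved.
Salary, DName → EmpID, City is preserved.
EmpID, City → MgrID is preserved.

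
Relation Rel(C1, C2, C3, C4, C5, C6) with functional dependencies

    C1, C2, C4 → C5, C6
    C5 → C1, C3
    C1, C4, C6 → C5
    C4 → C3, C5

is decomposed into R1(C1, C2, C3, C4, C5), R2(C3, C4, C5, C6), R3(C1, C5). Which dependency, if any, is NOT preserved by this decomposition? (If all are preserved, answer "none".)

Check C1, C2, C4 → C5, C6: no single fragment contains all of {C1, C2, C4, C5, C6}, and the restricted closure of {C1, C2, C4} across the fragments never reaches {C5, C6}.
C5 → C1, C3 is preserved.
C1, C4, C6 → C5 is preserved.
C4 → C3, C5 is preserved.

C1, C2, C4 → C5, C6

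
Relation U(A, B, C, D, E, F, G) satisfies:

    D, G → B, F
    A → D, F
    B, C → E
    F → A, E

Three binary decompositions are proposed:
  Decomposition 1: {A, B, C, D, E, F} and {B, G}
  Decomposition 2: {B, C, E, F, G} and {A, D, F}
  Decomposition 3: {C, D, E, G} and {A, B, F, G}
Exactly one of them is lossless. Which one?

Decomposition 1: common = {B}, closure = {B} → lossy.
Decomposition 2: common = {F}, closure = {A, D, E, F} → lossless.
Decomposition 3: common = {G}, closure = {G} → lossy.

Decomposition 2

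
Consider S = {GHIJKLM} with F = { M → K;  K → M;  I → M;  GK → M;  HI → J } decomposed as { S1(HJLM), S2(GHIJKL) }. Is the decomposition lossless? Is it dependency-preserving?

lossy and not dependency-preserving

Lossless test: (HJL)⁺ = {HJL}, which is a superkey of neither fragment — lossy.
Dependency preservation: the restricted closure of {M} across the fragments never reaches {K}, so M → K cannot be enforced without a join — not preserved.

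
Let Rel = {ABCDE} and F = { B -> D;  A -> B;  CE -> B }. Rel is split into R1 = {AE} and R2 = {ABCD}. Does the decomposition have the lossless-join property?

Common attributes: R1 ∩ R2 = {A}.
Closure of {A}: A → B applies, adding B; B → D applies, adding D. So (A)⁺ = {ABD}.
The closure contains neither all of R1 = {AE} nor all of R2 = {ABCD}, so the common attributes are not a superkey of either fragment. The join is lossy.

No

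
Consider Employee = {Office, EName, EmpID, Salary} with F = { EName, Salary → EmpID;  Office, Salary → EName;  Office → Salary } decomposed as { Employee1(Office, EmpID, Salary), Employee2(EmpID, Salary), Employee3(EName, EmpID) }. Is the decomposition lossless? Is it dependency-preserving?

Lossless test (chase): applying each FD to every pair of rows produces no changes in the tableau, so no row becomes fully distinguished — the join is lossy.
Dependency preservation: the restricted closure of {EName, Salary} across the fragments never reaches {EmpID}, so EName, Salary → EmpID cannot be enforced without a join — not preserved.

lossy and not dependency-preserving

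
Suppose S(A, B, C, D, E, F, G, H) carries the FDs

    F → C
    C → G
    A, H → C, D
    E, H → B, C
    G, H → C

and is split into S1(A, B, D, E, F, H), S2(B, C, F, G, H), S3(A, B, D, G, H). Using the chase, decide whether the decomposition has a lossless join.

Yes

Chase test. Columns are A, B, C, D, E, F, G, H; row i has aⱼ where attribute j ∈ Si, else bᵢⱼ.
Initial tableau (one row per fragment):
  row 1: a1 a2 b13 a4 a5 a6 b17 a8
  row 2: b21 a2 a3 b24 b25 a6 a7 a8
  row 3: a1 a2 b33 a4 b35 b36 a7 a8
Rows 1 and 2 agree on F; apply F→C and equate their C entries.
Rows 1 and 2 agree on C; apply C→G and equate their G entries.
Rows 1 and 3 agree on A, H; apply A, H→C, D and equate their C, D entries.
Row 1 is now all distinguished symbols — the join is lossless.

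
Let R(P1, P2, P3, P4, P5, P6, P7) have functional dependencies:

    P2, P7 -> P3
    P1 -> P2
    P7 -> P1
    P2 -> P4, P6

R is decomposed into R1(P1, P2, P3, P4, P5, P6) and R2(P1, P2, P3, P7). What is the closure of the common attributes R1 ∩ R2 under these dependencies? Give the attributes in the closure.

R1 ∩ R2 = {P1, P2, P3}.
P2 → P4, P6 applies, adding P4, P6
Closure: {P1, P2, P3, P4, P6}.

P1, P2, P3, P4, P6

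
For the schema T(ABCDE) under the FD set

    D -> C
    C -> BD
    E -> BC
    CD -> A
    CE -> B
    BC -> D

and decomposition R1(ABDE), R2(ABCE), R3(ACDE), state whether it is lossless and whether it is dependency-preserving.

Lossless test (chase): Rows 1 and 3 agree on D; apply D→C and equate their C entries. Rows 1 and 2 agree on C; apply C→BD and equate their BD entries. Rows 1 and 3 agree on C; apply C→BD and equate their BD entries. Row 1 is now all distinguished symbols — the join is lossless.
Dependency preservation: C → BD; BC → D are not contained in any single fragment, but the restricted closure of each left-hand side across the fragments still reaches the right-hand side; the remaining FDs each lie inside some fragment. All dependencies are preserved.

lossless and dependency-preserving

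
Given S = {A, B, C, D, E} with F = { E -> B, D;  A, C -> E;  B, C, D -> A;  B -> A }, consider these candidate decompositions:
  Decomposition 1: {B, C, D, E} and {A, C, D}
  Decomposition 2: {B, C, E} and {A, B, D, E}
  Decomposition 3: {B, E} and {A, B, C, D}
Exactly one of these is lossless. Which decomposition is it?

Decomposition 1: common = {C, D}, closure = {C, D} → lossy.
Decomposition 2: common = {B, E}, closure = {A, B, D, E} → lossless.
Decomposition 3: common = {B}, closure = {A, B} → lossy.

Decomposition 2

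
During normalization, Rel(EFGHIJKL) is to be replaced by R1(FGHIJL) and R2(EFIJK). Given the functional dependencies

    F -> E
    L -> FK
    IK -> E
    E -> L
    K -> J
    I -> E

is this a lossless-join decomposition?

Yes

Common attributes: R1 ∩ R2 = {FIJ}.
Closure of {FIJ}: F → E applies, adding E; E → L applies, adding L; L → FK applies, adding K. So (FIJ)⁺ = {EFIJKL}.
This closure contains every attribute of R2, so R1 ∩ R2 → R2. The join is lossless.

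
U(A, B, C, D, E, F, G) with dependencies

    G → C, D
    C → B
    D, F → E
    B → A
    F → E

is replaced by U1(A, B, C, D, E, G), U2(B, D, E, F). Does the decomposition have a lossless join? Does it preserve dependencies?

Lossless test: (B, D, E)⁺ = {A, B, D, E}, which is a superkey of neither fragment — lossy.
Dependency preservation: every FD's attributes lie within a single fragment, so each can be enforced locally — preserved.

lossy but dependency-preserving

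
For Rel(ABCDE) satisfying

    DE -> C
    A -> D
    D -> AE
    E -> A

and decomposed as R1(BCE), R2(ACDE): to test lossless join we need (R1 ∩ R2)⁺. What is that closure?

ACDE

R1 ∩ R2 = {CE}.
E → A applies, adding A
A → D applies, adding D
Closure: {ACDE}.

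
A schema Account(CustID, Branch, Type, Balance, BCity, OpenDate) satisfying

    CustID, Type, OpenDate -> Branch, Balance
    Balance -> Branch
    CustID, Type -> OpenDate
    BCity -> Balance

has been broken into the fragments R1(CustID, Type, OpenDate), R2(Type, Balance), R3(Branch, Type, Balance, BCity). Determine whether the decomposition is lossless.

Chase test. Columns are CustID, Branch, Type, Balance, BCity, OpenDate; row i has aⱼ where attribute j ∈ Ri, else bᵢⱼ.
Initial tableau (one row per fragment):
  row 1: a1 b12 a3 b14 b15 a6
  row 2: b21 b22 a3 a4 b25 b26
  row 3: b31 a2 a3 a4 a5 b36
Rows 2 and 3 agree on Balance; apply Balance→Branch and equate their Branch entries.
No row becomes fully distinguished — the join is lossy.

No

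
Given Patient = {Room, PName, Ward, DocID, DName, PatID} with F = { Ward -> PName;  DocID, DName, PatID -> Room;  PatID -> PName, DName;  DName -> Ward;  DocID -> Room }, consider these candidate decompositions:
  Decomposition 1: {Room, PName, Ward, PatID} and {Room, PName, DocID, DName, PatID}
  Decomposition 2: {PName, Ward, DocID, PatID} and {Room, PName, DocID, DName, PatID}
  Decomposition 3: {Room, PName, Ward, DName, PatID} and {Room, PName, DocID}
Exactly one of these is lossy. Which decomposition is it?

Decomposition 3

Decomposition 1: common = {Room, PName, PatID}, closure = {Room, PName, Ward, DName, PatID} → lossless.
Decomposition 2: common = {PName, DocID, PatID}, closure = {Room, PName, Ward, DocID, DName, PatID} → lossless.
Decomposition 3: common = {Room, PName}, closure = {Room, PName} → lossy.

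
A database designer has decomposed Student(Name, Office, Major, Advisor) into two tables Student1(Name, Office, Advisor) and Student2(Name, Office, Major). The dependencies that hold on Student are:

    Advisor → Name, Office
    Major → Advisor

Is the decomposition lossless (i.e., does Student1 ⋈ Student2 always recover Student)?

No

Common attributes: Student1 ∩ Student2 = {Name, Office}.
No dependency enlarges {Name, Office}, so (Name, Office)⁺ = {Name, Office}.
The closure contains neither all of Student1 = {Name, Office, Advisor} nor all of Student2 = {Name, Office, Major}, so the common attributes are not a superkey of either fragment. The join is lossy.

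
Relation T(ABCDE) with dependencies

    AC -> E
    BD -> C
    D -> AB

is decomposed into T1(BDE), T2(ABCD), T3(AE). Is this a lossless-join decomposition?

Yes

Chase test. Columns are ABCDE; row i has aⱼ where attribute j ∈ Ti, else bᵢⱼ.
Initial tableau (one row per fragment):
  row 1: b11 a2 b13 a4 a5
  row 2: a1 a2 a3 a4 b25
  row 3: a1 b32 b33 b34 a5
Rows 1 and 2 agree on BD; apply BD→C and equate their C entries.
Rows 1 and 2 agree on D; apply D→AB and equate their AB entries.
Rows 1 and 2 agree on AC; apply AC→E and equate their E entries.
Row 1 is now all distinguished symbols — the join is lossless.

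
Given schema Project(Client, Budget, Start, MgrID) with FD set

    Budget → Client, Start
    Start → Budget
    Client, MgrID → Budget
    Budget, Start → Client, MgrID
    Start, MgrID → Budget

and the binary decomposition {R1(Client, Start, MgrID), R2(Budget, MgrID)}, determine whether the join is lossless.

Common attributes: R1 ∩ R2 = {MgrID}.
No dependency enlarges {MgrID}, so (MgrID)⁺ = {MgrID}.
The closure contains neither all of R1 = {Client, Start, MgrID} nor all of R2 = {Budget, MgrID}, so the common attributes are not a superkey of either fragment. The join is lossy.

No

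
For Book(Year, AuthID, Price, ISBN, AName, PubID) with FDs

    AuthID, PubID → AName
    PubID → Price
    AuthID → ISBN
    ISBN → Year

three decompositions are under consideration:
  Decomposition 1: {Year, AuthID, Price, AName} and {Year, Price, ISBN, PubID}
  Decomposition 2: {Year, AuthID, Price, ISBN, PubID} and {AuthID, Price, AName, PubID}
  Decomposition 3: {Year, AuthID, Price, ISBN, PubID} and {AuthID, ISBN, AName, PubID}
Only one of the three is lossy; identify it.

Decomposition 1: common = {Year, Price}, closure = {Year, Price} → lossy.
Decomposition 2: common = {AuthID, Price, PubID}, closure = {Year, AuthID, Price, ISBN, AName, PubID} → lossless.
Decomposition 3: common = {AuthID, ISBN, PubID}, closure = {Year, AuthID, Price, ISBN, AName, PubID} → lossless.

Decomposition 1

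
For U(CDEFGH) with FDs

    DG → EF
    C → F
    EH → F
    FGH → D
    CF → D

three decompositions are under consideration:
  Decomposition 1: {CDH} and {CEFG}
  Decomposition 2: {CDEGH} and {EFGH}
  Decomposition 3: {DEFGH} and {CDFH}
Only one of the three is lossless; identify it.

Decomposition 2

Decomposition 1: common = {C}, closure = {CDF} → lossy.
Decomposition 2: common = {EGH}, closure = {DEFGH} → lossless.
Decomposition 3: common = {DFH}, closure = {DFH} → lossy.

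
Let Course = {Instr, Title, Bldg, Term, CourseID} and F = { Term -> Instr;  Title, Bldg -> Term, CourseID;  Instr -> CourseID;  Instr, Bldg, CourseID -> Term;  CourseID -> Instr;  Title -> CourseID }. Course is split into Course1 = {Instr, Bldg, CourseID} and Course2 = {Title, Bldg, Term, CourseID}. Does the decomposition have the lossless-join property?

Yes

Common attributes: Course1 ∩ Course2 = {Bldg, CourseID}.
Closure of {Bldg, CourseID}: CourseID → Instr applies, adding Instr; Instr, Bldg, CourseID → Term applies, adding Term. So (Bldg, CourseID)⁺ = {Instr, Bldg, Term, CourseID}.
This closure contains every attribute of Course1, so Course1 ∩ Course2 → Course1. The join is lossless.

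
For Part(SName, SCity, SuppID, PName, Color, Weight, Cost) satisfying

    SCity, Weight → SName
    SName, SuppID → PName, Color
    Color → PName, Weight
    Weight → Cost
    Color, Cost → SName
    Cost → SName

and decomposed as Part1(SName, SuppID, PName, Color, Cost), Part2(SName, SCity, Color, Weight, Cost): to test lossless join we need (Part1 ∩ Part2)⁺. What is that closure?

Part1 ∩ Part2 = {SName, Color, Cost}.
Color → PName, Weight applies, adding PName, Weight
Closure: {SName, PName, Color, Weight, Cost}.

SName, PName, Color, Weight, Cost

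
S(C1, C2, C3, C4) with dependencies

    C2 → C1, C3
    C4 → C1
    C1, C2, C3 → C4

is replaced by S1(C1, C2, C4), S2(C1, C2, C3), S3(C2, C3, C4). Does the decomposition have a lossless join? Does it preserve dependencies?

lossless and dependency-preserving

Lossless test (chase): Rows 1 and 2 agree on C2; apply C2→C1, C3 and equate their C1, C3 entries. Rows 1 and 3 agree on C2; apply C2→C1, C3 and equate their C1, C3 entries. Rows 1 and 2 agree on C1, C2, C3; apply C1, C2, C3→C4 and equate their C4 entries. Row 1 is now all distinguished symbols — the join is lossless.
Dependency preservation: C1, C2, C3 → C4 is not contained in any single fragment, but the restricted closure of its left-hand side across the fragments still reaches the right-hand side; the remaining FDs each lie inside some fragment. All dependencies are preserved.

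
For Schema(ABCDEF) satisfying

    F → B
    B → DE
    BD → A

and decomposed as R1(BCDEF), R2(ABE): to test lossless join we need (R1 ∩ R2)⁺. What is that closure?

R1 ∩ R2 = {BE}.
B → DE applies, adding D
BD → A applies, adding A
Closure: {ABDE}.

ABDE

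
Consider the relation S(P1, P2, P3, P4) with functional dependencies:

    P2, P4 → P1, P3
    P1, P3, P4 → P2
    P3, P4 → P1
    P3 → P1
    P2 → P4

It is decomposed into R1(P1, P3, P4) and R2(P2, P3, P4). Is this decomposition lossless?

Yes

Common attributes: R1 ∩ R2 = {P3, P4}.
Closure of {P3, P4}: P3, P4 → P1 applies, adding P1; P1, P3, P4 → P2 applies, adding P2. So (P3, P4)⁺ = {P1, P2, P3, P4}.
This closure contains every attribute of R1, so R1 ∩ R2 → R1. The join is lossless.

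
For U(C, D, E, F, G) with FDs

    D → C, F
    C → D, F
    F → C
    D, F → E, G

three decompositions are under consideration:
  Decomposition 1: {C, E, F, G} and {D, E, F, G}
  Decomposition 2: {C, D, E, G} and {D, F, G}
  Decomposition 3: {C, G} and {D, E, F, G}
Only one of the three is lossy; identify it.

Decomposition 1: common = {E, F, G}, closure = {C, D, E, F, G} → lossless.
Decomposition 2: common = {D, G}, closure = {C, D, E, F, G} → lossless.
Decomposition 3: common = {G}, closure = {G} → lossy.

Decomposition 3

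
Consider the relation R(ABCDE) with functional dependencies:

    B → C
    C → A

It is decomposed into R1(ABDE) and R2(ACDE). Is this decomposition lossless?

No

Common attributes: R1 ∩ R2 = {ADE}.
No dependency enlarges {ADE}, so (ADE)⁺ = {ADE}.
The closure contains neither all of R1 = {ABDE} nor all of R2 = {ACDE}, so the common attributes are not a superkey of either fragment. The join is lossy.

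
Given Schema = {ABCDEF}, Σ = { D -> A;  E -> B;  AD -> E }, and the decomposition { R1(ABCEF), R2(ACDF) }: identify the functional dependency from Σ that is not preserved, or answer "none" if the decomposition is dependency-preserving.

AD -> E

Check AD → E: no single fragment contains all of {ADE}, and the restricted closure of {AD} across the fragments never reaches {E}.
D → A is preserved.
E → B is preserved.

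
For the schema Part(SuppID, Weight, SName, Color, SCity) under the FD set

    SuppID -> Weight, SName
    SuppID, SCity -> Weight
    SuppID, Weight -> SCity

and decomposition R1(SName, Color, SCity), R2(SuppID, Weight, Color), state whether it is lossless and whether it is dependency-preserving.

Lossless test: (Color)⁺ = {Color}, which is a superkey of neither fragment — lossy.
Dependency preservation: the restricted closure of {SuppID} across the fragments never reaches {Weight, SName}, so SuppID → Weight, SName cannot be enforced without a join — not preserved.

lossy and not dependency-preserving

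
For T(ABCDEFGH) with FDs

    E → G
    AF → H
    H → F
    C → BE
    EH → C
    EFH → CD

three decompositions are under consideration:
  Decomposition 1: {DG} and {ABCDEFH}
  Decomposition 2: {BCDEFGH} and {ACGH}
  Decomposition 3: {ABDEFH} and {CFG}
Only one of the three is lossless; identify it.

Decomposition 1: common = {D}, closure = {D} → lossy.
Decomposition 2: common = {CGH}, closure = {BCDEFGH} → lossless.
Decomposition 3: common = {F}, closure = {F} → lossy.

Decomposition 2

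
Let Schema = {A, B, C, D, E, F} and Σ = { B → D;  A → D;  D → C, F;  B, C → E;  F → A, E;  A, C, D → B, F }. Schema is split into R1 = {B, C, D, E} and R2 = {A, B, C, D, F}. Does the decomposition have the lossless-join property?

Common attributes: R1 ∩ R2 = {B, C, D}.
Closure of {B, C, D}: D → C, F applies, adding F; B, C → E applies, adding E; F → A, E applies, adding A. So (B, C, D)⁺ = {A, B, C, D, E, F}.
This closure contains every attribute of R1, so R1 ∩ R2 → R1. The join is lossless.

Yes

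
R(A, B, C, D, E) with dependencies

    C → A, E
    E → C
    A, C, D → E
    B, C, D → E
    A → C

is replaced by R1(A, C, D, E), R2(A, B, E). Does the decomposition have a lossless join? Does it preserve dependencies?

lossy but dependency-preserving

Lossless test: (A, E)⁺ = {A, C, E}, which is a superkey of neither fragment — lossy.
Dependency preservation: B, C, D → E is not contained in any single fragment, but the restricted closure of its left-hand side across the fragments still reaches the right-hand side; the remaining FDs each lie inside some fragment. All dependencies are preserved.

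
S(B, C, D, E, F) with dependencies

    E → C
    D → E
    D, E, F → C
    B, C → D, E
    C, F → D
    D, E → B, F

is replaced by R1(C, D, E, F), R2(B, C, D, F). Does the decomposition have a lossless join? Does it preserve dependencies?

lossless and dependency-preserving

Lossless test: (C, D, F)⁺ = {B, C, D, E, F}, which contains all of one fragment — lossless.
Dependency preservation: B, C → D, E; D, E → B, F are not contained in any single fragment, but the restricted closure of each left-hand side across the fragments still reaches the right-hand side; the remaining FDs each lie inside some fragment. All dependencies are preserved.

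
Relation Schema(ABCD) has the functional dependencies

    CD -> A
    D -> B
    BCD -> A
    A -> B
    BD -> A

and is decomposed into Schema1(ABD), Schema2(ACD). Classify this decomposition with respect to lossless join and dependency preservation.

Lossless test: (AD)⁺ = {ABD}, which contains all of one fragment — lossless.
Dependency preservation: BCD → A is not contained in any single fragment, but the restricted closure of its left-hand side across the fragments still reaches the right-hand side; the remaining FDs each lie inside some fragment. All dependencies are preserved.

lossless and dependency-preserving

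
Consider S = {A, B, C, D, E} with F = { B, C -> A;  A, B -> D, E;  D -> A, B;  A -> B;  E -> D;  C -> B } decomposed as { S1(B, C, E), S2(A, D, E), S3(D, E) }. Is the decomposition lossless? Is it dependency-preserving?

Lossless test (chase): Rows 2 and 3 agree on D; apply D→A, B and equate their A, B entries. Rows 1 and 2 agree on E; apply E→D and equate their D entries. Rows 1 and 2 agree on D; apply D→A, B and equate their A, B entries. Row 1 is now all distinguished symbols — the join is lossless.
Dependency preservation: B, C → A; A, B → D, E; D → A, B; A → B are not contained in any single fragment, but the restricted closure of each left-hand side across the fragments still reaches the right-hand side; the remaining FDs each lie inside some fragment. All dependencies are preserved.

lossless and dependency-preserving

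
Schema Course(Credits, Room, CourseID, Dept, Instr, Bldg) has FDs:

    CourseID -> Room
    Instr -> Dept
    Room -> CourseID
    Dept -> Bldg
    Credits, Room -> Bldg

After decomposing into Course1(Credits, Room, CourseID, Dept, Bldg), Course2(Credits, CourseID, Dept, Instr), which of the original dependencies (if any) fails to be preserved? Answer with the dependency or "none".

none

CourseID → Room lies within Course1.
Instr → Dept lies within Course2.
Room → CourseID lies within Course1.
Dept → Bldg lies within Course1.
Credits, Room → Bldg lies within Course1.
Every dependency is enforceable on the fragments, so the decomposition is dependency-preserving.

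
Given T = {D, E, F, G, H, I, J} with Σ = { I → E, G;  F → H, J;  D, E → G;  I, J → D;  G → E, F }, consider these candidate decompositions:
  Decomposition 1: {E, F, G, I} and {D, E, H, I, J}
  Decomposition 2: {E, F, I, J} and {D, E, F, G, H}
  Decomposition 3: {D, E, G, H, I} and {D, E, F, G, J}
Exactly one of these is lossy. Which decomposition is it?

Decomposition 2

Decomposition 1: common = {E, I}, closure = {D, E, F, G, H, I, J} → lossless.
Decomposition 2: common = {E, F}, closure = {E, F, H, J} → lossy.
Decomposition 3: common = {D, E, G}, closure = {D, E, F, G, H, J} → lossless.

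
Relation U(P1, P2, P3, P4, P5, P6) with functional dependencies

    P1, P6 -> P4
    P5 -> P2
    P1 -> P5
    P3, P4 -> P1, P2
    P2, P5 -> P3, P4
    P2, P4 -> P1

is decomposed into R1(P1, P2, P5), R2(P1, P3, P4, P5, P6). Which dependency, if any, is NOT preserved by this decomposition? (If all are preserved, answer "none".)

P2, P4 -> P1

Check P2, P4 → P1: no single fragment contains all of {P1, P2, P4}, and the restricted closure of {P2, P4} across the fragments never reaches {P1}.
P1, P6 → P4 is preserved.
P5 → P2 is preserved.
P1 → P5 is preserved.
P3, P4 → P1, P2 is preserved.
P2, P5 → P3, P4 is preserved.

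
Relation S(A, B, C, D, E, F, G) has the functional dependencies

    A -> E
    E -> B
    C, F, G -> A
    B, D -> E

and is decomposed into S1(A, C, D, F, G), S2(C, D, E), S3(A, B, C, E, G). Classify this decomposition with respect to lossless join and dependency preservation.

lossless but not dependency-preserving

Lossless test (chase): Rows 1 and 3 agree on A; apply A→E and equate their E entries. Rows 1 and 2 agree on E; apply E→B and equate their B entries. Rows 1 and 3 agree on E; apply E→B and equate their B entries. Row 1 is now all distinguished symbols — the join is lossless.
Dependency preservation: the restricted closure of {B, D} across the fragments never reaches {E}, so B, D → E cannot be enforced without a join — not preserved.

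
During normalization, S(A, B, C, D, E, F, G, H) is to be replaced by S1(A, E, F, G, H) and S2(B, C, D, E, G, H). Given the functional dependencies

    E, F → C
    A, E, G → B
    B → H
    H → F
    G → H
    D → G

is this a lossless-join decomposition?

No

Common attributes: S1 ∩ S2 = {E, G, H}.
Closure of {E, G, H}: H → F applies, adding F; E, F → C applies, adding C. So (E, G, H)⁺ = {C, E, F, G, H}.
The closure contains neither all of S1 = {A, E, F, G, H} nor all of S2 = {B, C, D, E, G, H}, so the common attributes are not a superkey of either fragment. The join is lossy.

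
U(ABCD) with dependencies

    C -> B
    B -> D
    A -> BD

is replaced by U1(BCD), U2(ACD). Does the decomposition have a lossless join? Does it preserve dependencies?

Lossless test: (CD)⁺ = {BCD}, which contains all of one fragment — lossless.
Dependency preservation: the restricted closure of {A} across the fragments never reaches {BD}, so A → BD cannot be enforced without a join — not preserved.

lossless but not dependency-preserving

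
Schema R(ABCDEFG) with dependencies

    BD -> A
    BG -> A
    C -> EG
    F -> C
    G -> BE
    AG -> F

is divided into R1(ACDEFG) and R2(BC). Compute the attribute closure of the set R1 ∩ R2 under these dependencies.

R1 ∩ R2 = {C}.
C → EG applies, adding EG
G → BE applies, adding B
BG → A applies, adding A
AG → F applies, adding F
Closure: {ABCEFG}.

ABCEFG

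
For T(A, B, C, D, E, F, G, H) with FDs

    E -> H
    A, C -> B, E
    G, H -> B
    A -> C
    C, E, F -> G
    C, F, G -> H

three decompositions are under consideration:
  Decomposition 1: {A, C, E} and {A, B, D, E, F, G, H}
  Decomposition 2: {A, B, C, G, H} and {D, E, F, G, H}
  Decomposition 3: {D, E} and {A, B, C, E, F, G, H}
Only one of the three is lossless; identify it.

Decomposition 1: common = {A, E}, closure = {A, B, C, E, H} → lossless.
Decomposition 2: common = {G, H}, closure = {B, G, H} → lossy.
Decomposition 3: common = {E}, closure = {E, H} → lossy.

Decomposition 1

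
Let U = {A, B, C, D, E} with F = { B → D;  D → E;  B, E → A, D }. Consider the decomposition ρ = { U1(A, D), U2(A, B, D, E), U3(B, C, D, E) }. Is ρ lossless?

Yes

Chase test. Columns are A, B, C, D, E; row i has aⱼ where attribute j ∈ Ui, else bᵢⱼ.
Initial tableau (one row per fragment):
  row 1: a1 b12 b13 a4 b15
  row 2: a1 a2 b23 a4 a5
  row 3: b31 a2 a3 a4 a5
Rows 1 and 2 agree on D; apply D→E and equate their E entries.
Rows 2 and 3 agree on B, E; apply B, E→A, D and equate their A, D entries.
Row 3 is now all distinguished symbols — the join is lossless.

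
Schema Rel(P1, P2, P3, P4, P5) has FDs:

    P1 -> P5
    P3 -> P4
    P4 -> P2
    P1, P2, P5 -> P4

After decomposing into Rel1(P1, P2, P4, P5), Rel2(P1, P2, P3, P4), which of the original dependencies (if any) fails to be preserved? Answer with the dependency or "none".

P1 → P5 lies within Rel1.
P3 → P4 lies within Rel2.
P4 → P2 lies within Rel1.
P1, P2, P5 → P4 lies within Rel1.
Every dependency is enforceable on the fragments, so the decomposition is dependency-preserving.

none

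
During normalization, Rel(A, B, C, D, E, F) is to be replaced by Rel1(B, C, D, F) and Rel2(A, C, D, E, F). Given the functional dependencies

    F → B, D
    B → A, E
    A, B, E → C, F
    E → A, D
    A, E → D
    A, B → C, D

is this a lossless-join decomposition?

Common attributes: Rel1 ∩ Rel2 = {C, D, F}.
Closure of {C, D, F}: F → B, D applies, adding B; B → A, E applies, adding A, E. So (C, D, F)⁺ = {A, B, C, D, E, F}.
This closure contains every attribute of Rel1, so Rel1 ∩ Rel2 → Rel1. The join is lossless.

Yes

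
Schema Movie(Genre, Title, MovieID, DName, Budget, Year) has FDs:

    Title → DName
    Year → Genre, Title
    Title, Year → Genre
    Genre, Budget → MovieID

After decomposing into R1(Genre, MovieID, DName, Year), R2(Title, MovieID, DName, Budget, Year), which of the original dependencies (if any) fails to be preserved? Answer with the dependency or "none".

Check Genre, Budget → MovieID: no single fragment contains all of {Genre, MovieID, Budget}, and the restricted closure of {Genre, Budget} across the fragments never reaches {MovieID}.
Title → DName is preserved.
Year → Genre, Title is preserved.
Title, Year → Genre is preserved.

Genre, Budget → MovieID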